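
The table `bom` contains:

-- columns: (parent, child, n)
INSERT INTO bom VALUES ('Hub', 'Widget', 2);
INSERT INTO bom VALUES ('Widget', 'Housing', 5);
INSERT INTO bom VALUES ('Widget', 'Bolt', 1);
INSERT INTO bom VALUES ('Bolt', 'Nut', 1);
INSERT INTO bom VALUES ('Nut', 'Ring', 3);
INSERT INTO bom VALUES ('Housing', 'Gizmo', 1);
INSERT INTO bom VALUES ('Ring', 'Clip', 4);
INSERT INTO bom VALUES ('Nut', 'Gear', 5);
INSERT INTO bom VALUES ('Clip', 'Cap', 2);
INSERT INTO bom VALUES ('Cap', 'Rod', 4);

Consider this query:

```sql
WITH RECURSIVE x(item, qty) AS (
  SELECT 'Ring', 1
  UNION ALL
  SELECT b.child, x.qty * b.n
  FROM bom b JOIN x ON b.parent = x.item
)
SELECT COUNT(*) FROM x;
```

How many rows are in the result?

Base: (Ring, qty=1).
Iteration 1: components of {Ring} -> Clip = 1*4 = 4.
Iteration 2: components of {Clip} -> Cap = 4*2 = 8.
Iteration 3: components of {Cap} -> Rod = 8*4 = 32.
Iteration 4: no further components; recursion stops.
Total rows emitted: 4.

4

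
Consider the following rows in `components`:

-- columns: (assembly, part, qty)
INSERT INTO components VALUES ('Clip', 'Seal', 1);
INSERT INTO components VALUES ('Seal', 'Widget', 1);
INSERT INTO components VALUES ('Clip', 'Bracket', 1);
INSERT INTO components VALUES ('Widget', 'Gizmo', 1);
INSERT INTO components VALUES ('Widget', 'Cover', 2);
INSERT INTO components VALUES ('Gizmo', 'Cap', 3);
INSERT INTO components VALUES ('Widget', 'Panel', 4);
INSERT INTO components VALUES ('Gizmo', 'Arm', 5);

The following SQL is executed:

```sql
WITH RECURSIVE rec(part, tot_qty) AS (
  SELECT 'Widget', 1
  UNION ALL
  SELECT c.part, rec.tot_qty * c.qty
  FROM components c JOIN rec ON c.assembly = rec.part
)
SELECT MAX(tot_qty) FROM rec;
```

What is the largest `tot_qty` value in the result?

Base: (Widget, tot_qty=1).
Iteration 1: components of {Widget} -> Cover = 1*2 = 2, Gizmo = 1*1 = 1, Panel = 1*4 = 4.
Iteration 2: components of {Cover,Gizmo,Panel} -> Arm = 1*5 = 5, Cap = 1*3 = 3.
Iteration 3: no further components; recursion stops.
tot_qty values: 1, 1, 2, 4, 3, 5; the maximum is 5.

5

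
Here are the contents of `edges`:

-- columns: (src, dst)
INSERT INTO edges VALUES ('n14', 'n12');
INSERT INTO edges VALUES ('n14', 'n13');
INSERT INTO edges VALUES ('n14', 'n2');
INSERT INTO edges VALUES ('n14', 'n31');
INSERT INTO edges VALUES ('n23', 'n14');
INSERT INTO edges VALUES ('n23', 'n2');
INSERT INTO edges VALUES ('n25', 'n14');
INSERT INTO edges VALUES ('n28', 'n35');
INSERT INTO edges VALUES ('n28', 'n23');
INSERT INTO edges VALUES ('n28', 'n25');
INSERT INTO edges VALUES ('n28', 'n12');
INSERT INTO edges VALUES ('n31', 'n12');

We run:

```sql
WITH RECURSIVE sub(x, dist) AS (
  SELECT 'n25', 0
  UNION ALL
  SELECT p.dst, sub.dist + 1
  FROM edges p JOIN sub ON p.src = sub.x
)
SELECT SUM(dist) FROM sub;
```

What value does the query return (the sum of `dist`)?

Base: (n25, dist=0).
Iteration 1: edges from {n25} -> (n14, dist=1).
Iteration 2: edges from {n14} -> (n12, dist=2), (n13, dist=2), (n2, dist=2), (n31, dist=2).
Iteration 3: edges from {n12,n13,n2,n31} -> (n12, dist=3).
Iteration 4: no outgoing edges from {n12}; recursion stops.
SUM(dist) = 0 + 1 + 2 + 2 + 2 + 2 + 3 = 12.

12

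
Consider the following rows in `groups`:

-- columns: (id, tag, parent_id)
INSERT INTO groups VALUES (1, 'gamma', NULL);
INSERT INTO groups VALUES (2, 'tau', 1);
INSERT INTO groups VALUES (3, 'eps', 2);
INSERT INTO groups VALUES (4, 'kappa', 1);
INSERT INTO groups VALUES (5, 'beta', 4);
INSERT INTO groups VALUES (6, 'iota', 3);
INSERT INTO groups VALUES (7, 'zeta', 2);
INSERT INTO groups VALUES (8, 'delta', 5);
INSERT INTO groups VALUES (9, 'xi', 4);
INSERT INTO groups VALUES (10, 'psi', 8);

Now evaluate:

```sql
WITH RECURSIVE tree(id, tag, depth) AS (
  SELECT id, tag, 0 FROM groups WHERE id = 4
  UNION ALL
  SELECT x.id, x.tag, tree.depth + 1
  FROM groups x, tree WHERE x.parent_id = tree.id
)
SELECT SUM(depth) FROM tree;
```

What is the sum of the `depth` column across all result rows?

7

Base: id=4 (kappa) at depth 0.
Iteration 1: rows with parent_id in {4} -> beta (id 5, depth 1), xi (id 9, depth 1).
Iteration 2: rows with parent_id in {5,9} -> delta (id 8, depth 2).
Iteration 3: rows with parent_id in {8} -> psi (id 10, depth 3).
Iteration 4: no rows with parent_id in {10}; recursion stops.
SUM(depth) = 0 + 1 + 1 + 2 + 3 = 7.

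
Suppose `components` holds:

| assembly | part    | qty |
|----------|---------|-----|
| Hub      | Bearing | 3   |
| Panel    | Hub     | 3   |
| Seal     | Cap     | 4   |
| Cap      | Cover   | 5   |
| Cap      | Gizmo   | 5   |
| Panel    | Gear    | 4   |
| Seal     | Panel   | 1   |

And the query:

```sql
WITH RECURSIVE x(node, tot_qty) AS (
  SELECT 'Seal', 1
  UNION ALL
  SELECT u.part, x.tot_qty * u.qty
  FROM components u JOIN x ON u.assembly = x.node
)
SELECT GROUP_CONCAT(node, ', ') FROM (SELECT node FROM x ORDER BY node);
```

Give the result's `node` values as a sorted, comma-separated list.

Bearing, Cap, Cover, Gear, Gizmo, Hub, Panel, Seal

Base: (Seal, tot_qty=1).
Iteration 1: components of {Seal} -> Cap = 1*4 = 4, Panel = 1*1 = 1.
Iteration 2: components of {Cap,Panel} -> Cover = 4*5 = 20, Gear = 1*4 = 4, Gizmo = 4*5 = 20, Hub = 1*3 = 3.
Iteration 3: components of {Cover,Gear,Gizmo,Hub} -> Bearing = 3*3 = 9.
Iteration 4: no further components; recursion stops.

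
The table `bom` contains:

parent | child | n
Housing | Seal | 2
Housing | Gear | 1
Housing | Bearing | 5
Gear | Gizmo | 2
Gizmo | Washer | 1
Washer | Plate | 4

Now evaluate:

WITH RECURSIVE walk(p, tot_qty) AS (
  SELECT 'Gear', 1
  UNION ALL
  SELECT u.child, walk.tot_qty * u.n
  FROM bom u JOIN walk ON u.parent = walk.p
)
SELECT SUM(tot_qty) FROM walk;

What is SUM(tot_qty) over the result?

13

Base: (Gear, tot_qty=1).
Iteration 1: components of {Gear} -> Gizmo = 1*2 = 2.
Iteration 2: components of {Gizmo} -> Washer = 2*1 = 2.
Iteration 3: components of {Washer} -> Plate = 2*4 = 8.
Iteration 4: no further components; recursion stops.
SUM(tot_qty) = 1 + 2 + 2 + 8 = 13.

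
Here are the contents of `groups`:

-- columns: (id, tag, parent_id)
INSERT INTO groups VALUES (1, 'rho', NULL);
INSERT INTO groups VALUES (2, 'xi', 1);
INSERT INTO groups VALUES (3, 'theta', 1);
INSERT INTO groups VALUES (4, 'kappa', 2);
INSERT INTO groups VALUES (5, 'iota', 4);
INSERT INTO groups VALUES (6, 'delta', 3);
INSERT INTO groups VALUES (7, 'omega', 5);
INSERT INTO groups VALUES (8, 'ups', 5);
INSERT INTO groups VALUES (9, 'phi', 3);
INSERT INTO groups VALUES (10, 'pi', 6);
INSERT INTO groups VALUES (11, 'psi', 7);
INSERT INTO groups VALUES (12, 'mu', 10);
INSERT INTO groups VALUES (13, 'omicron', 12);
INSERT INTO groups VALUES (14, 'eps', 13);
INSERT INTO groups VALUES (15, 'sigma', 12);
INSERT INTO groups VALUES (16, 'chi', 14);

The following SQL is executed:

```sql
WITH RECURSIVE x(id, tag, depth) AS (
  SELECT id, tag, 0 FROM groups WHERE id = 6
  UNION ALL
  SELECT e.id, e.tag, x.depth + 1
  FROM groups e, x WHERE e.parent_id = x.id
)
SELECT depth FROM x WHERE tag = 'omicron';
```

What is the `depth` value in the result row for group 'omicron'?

3

Base: id=6 (delta) at depth 0.
Iteration 1: rows with parent_id in {6} -> pi (id 10, depth 1).
Iteration 2: rows with parent_id in {10} -> mu (id 12, depth 2).
Iteration 3: rows with parent_id in {12} -> omicron (id 13, depth 3), sigma (id 15, depth 3).
Iteration 4: rows with parent_id in {13,15} -> eps (id 14, depth 4).
Iteration 5: rows with parent_id in {14} -> chi (id 16, depth 5).
Iteration 6: no rows with parent_id in {16}; recursion stops.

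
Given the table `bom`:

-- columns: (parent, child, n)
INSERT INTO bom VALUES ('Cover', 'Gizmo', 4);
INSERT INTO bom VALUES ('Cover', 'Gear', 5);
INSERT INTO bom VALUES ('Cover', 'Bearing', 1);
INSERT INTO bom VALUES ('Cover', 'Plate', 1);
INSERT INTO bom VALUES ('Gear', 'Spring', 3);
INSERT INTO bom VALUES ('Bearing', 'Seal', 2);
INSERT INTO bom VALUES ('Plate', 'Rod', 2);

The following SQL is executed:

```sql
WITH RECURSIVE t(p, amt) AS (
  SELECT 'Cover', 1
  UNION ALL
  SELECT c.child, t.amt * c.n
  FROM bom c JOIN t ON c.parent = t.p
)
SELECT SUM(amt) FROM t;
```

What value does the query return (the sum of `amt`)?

31

Base: (Cover, amt=1).
Iteration 1: components of {Cover} -> Bearing = 1*1 = 1, Gear = 1*5 = 5, Gizmo = 1*4 = 4, Plate = 1*1 = 1.
Iteration 2: components of {Bearing,Gear,Gizmo,Plate} -> Rod = 1*2 = 2, Seal = 1*2 = 2, Spring = 5*3 = 15.
Iteration 3: no further components; recursion stops.
SUM(amt) = 1 + 4 + 5 + 1 + 1 + 15 + 2 + 2 = 31.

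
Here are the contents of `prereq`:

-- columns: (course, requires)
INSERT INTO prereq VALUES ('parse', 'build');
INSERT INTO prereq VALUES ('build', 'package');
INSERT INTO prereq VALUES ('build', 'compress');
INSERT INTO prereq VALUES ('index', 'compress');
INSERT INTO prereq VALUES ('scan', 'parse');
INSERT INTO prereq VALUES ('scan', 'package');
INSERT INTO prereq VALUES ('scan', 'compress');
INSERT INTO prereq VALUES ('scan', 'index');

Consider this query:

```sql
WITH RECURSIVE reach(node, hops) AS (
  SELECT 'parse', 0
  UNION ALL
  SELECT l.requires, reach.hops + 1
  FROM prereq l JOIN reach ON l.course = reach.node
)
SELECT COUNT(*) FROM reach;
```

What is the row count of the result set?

4

Base: (parse, hops=0).
Iteration 1: edges from {parse} -> (build, hops=1).
Iteration 2: edges from {build} -> (compress, hops=2), (package, hops=2).
Iteration 3: no outgoing edges from {compress,package}; recursion stops.
Total rows emitted: 4.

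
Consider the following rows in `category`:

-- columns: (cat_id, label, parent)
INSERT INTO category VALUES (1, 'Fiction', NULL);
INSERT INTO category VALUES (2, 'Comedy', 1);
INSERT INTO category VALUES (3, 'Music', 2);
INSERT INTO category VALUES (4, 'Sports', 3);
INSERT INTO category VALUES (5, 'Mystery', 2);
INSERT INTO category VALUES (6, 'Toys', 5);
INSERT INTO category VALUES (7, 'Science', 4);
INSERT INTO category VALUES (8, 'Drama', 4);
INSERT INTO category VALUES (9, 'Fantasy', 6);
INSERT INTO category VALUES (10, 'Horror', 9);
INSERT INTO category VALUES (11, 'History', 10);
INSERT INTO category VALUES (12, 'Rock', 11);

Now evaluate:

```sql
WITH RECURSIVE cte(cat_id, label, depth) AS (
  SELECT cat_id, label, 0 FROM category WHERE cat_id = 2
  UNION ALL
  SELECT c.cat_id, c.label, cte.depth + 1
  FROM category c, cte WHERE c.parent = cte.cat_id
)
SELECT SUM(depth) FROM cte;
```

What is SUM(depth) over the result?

30

Base: cat_id=2 (Comedy) at depth 0.
Iteration 1: rows with parent in {2} -> Music (id 3, depth 1), Mystery (id 5, depth 1).
Iteration 2: rows with parent in {3,5} -> Sports (id 4, depth 2), Toys (id 6, depth 2).
Iteration 3: rows with parent in {4,6} -> Science (id 7, depth 3), Drama (id 8, depth 3), Fantasy (id 9, depth 3).
Iteration 4: rows with parent in {7,8,9} -> Horror (id 10, depth 4).
Iteration 5: rows with parent in {10} -> History (id 11, depth 5).
Iteration 6: rows with parent in {11} -> Rock (id 12, depth 6).
Iteration 7: no rows with parent in {12}; recursion stops.
SUM(depth) = 0 + 1 + 1 + 2 + 2 + 3 + 3 + 3 + 4 + 5 + 6 = 30.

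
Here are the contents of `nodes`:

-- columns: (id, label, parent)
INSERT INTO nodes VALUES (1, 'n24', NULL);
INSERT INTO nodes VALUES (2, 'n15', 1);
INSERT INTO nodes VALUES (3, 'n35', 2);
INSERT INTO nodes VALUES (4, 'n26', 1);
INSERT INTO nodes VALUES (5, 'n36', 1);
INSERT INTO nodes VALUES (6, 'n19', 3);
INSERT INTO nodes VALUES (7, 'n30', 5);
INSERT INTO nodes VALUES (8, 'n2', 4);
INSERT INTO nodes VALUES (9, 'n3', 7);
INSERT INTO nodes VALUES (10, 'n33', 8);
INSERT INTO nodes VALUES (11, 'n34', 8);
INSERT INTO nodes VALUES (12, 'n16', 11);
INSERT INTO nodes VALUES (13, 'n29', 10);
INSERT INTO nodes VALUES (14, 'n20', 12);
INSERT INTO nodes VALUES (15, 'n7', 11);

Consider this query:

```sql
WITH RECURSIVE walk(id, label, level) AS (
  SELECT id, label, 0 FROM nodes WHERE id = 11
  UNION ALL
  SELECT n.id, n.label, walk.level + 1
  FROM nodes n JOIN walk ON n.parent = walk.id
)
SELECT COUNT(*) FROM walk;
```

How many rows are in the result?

4

Base: id=11 (n34) at level 0.
Iteration 1: rows with parent in {11} -> n16 (id 12, level 1), n7 (id 15, level 1).
Iteration 2: rows with parent in {12,15} -> n20 (id 14, level 2).
Iteration 3: no rows with parent in {14}; recursion stops.
Total rows emitted: 4.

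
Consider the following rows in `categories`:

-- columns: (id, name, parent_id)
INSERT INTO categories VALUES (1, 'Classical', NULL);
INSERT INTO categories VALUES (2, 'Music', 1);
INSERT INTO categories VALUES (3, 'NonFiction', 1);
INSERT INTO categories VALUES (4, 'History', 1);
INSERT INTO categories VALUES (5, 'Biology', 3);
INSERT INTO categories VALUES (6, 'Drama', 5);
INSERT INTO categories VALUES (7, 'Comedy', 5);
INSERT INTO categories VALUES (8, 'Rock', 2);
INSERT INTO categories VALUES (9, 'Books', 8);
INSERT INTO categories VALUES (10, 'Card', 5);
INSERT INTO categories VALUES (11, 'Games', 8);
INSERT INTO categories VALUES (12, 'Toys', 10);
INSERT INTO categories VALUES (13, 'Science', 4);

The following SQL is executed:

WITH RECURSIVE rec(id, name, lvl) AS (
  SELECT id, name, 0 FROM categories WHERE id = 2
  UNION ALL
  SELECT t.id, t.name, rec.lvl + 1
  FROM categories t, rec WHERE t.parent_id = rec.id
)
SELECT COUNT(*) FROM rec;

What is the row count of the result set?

4

Base: id=2 (Music) at lvl 0.
Iteration 1: rows with parent_id in {2} -> Rock (id 8, lvl 1).
Iteration 2: rows with parent_id in {8} -> Books (id 9, lvl 2), Games (id 11, lvl 2).
Iteration 3: no rows with parent_id in {9,11}; recursion stops.
Total rows emitted: 4.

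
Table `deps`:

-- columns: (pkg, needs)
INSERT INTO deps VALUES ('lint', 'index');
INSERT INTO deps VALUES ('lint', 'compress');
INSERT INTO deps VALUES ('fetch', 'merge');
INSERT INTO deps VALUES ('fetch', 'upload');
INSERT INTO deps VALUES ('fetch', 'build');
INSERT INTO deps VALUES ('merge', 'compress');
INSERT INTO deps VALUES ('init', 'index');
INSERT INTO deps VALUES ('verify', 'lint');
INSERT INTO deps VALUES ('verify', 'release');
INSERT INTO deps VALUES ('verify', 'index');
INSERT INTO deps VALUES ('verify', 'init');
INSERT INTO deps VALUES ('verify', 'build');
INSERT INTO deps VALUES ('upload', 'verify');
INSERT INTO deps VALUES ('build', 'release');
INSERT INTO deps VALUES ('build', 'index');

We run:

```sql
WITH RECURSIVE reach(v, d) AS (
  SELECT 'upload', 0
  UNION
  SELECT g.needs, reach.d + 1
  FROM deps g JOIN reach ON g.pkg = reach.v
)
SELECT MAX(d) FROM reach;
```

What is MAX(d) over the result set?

3

Base: (upload, d=0).
Iteration 1: edges from {upload} -> (verify, d=1).
Iteration 2: edges from {verify} -> (build, d=2), (index, d=2), (init, d=2), (lint, d=2), (release, d=2).
Iteration 3: edges from {build,index,init,lint,release} -> (compress, d=3), (index, d=3), (release, d=3). [UNION drops 2 duplicate row(s)]
Iteration 4: no outgoing edges from {compress,index,release}; recursion stops.
d values: 0, 1, 2, 2, 2, 2, 2, 3, 3, 3; the maximum is 3.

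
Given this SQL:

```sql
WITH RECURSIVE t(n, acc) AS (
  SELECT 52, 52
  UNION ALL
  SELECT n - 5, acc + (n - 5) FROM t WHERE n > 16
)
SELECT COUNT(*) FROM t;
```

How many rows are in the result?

Base: n=52, acc=52.
Iteration 1: 52 > 16 holds -> n = 52 - 5 = 47, acc = 52 + 47 = 99.
Iteration 2: 47 > 16 holds -> n = 47 - 5 = 42, acc = 99 + 42 = 141.
Iteration 3: 42 > 16 holds -> n = 42 - 5 = 37, acc = 141 + 37 = 178.
Iteration 4: 37 > 16 holds -> n = 37 - 5 = 32, acc = 178 + 32 = 210.
Iteration 5: 32 > 16 holds -> n = 32 - 5 = 27, acc = 210 + 27 = 237.
Iteration 6: 27 > 16 holds -> n = 27 - 5 = 22, acc = 237 + 22 = 259.
Iteration 7: 22 > 16 holds -> n = 22 - 5 = 17, acc = 259 + 17 = 276.
Iteration 8: 17 > 16 holds -> n = 17 - 5 = 12, acc = 276 + 12 = 288.
Iteration 9: 12 > 16 fails; recursion stops.
Total rows emitted: 9.

9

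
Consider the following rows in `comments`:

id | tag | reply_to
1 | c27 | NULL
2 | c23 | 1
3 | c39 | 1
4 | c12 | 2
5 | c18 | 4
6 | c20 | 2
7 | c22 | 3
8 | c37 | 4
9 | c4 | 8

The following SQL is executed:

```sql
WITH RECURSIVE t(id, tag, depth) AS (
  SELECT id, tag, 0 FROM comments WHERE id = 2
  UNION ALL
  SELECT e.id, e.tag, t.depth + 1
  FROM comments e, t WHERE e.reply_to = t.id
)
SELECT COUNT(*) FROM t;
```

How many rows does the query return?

6

Base: id=2 (c23) at depth 0.
Iteration 1: rows with reply_to in {2} -> c12 (id 4, depth 1), c20 (id 6, depth 1).
Iteration 2: rows with reply_to in {4,6} -> c18 (id 5, depth 2), c37 (id 8, depth 2).
Iteration 3: rows with reply_to in {5,8} -> c4 (id 9, depth 3).
Iteration 4: no rows with reply_to in {9}; recursion stops.
Total rows emitted: 6.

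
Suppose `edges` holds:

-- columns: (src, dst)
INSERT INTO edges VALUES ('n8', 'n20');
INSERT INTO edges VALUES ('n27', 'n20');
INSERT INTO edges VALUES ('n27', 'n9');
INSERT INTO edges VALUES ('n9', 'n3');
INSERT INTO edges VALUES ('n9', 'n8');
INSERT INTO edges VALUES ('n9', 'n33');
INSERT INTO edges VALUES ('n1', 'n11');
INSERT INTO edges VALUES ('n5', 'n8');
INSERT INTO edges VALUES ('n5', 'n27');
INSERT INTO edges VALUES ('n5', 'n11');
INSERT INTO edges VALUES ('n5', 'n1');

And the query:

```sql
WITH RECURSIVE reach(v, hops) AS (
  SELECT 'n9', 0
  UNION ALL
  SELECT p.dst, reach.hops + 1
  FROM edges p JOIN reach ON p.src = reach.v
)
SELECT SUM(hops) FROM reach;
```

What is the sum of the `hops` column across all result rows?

Base: (n9, hops=0).
Iteration 1: edges from {n9} -> (n3, hops=1), (n33, hops=1), (n8, hops=1).
Iteration 2: edges from {n3,n33,n8} -> (n20, hops=2).
Iteration 3: no outgoing edges from {n20}; recursion stops.
SUM(hops) = 0 + 1 + 1 + 1 + 2 = 5.

5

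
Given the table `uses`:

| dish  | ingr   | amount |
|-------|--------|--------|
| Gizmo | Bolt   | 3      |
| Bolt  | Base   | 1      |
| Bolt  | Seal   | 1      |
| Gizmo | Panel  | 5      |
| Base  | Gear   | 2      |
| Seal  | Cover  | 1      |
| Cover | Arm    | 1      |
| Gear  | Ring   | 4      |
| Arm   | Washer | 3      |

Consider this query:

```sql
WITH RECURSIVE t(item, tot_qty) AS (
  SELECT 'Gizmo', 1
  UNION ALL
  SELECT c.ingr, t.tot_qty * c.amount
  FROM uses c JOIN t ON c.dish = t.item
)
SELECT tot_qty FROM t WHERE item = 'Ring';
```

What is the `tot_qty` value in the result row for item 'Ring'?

24

Base: (Gizmo, tot_qty=1).
Iteration 1: components of {Gizmo} -> Bolt = 1*3 = 3, Panel = 1*5 = 5.
Iteration 2: components of {Bolt,Panel} -> Base = 3*1 = 3, Seal = 3*1 = 3.
Iteration 3: components of {Base,Seal} -> Cover = 3*1 = 3, Gear = 3*2 = 6.
Iteration 4: components of {Cover,Gear} -> Arm = 3*1 = 3, Ring = 6*4 = 24.
Iteration 5: components of {Arm,Ring} -> Washer = 3*3 = 9.
Iteration 6: no further components; recursion stops.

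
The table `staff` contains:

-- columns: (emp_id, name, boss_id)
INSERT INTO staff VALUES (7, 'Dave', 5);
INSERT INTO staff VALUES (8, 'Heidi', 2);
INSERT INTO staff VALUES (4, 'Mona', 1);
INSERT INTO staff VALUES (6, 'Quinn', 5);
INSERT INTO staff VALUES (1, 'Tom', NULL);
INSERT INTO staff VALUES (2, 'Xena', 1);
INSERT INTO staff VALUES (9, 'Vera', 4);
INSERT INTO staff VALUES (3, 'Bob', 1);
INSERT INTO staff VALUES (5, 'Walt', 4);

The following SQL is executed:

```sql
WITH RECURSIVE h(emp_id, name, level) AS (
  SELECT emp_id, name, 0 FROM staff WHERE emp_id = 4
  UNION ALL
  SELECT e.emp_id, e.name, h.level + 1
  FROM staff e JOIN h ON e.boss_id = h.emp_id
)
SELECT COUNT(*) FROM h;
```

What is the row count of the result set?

Base: emp_id=4 (Mona) at level 0.
Iteration 1: rows with boss_id in {4} -> Walt (id 5, level 1), Vera (id 9, level 1).
Iteration 2: rows with boss_id in {5,9} -> Quinn (id 6, level 2), Dave (id 7, level 2).
Iteration 3: no rows with boss_id in {6,7}; recursion stops.
Total rows emitted: 5.

5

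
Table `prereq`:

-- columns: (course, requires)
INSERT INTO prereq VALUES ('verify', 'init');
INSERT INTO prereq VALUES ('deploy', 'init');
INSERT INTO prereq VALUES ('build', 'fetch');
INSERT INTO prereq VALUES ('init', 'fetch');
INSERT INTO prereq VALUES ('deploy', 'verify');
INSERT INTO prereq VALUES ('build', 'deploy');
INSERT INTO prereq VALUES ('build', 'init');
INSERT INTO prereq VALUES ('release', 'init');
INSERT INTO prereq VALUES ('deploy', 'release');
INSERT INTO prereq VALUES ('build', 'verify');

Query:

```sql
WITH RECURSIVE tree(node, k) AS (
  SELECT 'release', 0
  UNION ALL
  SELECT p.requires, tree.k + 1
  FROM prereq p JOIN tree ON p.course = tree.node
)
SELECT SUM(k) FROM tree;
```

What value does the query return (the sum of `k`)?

Base: (release, k=0).
Iteration 1: edges from {release} -> (init, k=1).
Iteration 2: edges from {init} -> (fetch, k=2).
Iteration 3: no outgoing edges from {fetch}; recursion stops.
SUM(k) = 0 + 1 + 2 = 3.

3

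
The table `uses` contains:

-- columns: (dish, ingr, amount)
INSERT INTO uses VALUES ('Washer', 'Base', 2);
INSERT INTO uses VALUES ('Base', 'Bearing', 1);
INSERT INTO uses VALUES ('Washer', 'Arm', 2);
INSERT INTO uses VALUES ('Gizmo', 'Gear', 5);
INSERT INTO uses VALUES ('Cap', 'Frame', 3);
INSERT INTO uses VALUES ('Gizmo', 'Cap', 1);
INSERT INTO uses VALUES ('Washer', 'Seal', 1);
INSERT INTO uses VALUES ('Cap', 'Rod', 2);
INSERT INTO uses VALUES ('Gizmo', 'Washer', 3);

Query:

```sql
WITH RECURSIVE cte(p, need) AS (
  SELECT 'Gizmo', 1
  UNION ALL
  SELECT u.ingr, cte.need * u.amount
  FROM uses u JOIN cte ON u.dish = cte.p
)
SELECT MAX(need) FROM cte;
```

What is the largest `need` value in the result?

Base: (Gizmo, need=1).
Iteration 1: components of {Gizmo} -> Cap = 1*1 = 1, Gear = 1*5 = 5, Washer = 1*3 = 3.
Iteration 2: components of {Cap,Gear,Washer} -> Arm = 3*2 = 6, Base = 3*2 = 6, Frame = 1*3 = 3, Rod = 1*2 = 2, Seal = 3*1 = 3.
Iteration 3: components of {Arm,Base,Frame,Rod,Seal} -> Bearing = 6*1 = 6.
Iteration 4: no further components; recursion stops.
need values: 1, 3, 5, 1, 6, 6, 3, 3, 2, 6; the maximum is 6.

6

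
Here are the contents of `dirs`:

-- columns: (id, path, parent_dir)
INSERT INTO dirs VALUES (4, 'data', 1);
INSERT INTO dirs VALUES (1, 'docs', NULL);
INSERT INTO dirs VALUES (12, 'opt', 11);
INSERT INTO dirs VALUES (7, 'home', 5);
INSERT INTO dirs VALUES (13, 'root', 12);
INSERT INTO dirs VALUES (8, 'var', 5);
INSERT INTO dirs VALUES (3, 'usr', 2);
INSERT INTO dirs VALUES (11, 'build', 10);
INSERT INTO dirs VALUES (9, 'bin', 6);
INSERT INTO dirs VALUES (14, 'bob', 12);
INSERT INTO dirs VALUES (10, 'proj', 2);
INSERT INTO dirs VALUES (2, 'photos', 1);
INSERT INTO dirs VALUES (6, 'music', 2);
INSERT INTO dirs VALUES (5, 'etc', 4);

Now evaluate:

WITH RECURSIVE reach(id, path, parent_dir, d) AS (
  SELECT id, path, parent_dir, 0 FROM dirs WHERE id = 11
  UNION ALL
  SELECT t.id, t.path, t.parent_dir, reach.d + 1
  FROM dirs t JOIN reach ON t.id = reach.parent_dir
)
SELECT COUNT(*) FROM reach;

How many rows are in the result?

Base: id=11 (build), parent_dir=10, d 0.
Iteration 1: join on id=10 -> proj (id 10, parent_dir=2, d 1).
Iteration 2: join on id=2 -> photos (id 2, parent_dir=1, d 2).
Iteration 3: join on id=1 -> docs (id 1, parent_dir=NULL, d 3).
Iteration 4: parent_dir is NULL; no match; recursion stops.
Total rows emitted: 4.

4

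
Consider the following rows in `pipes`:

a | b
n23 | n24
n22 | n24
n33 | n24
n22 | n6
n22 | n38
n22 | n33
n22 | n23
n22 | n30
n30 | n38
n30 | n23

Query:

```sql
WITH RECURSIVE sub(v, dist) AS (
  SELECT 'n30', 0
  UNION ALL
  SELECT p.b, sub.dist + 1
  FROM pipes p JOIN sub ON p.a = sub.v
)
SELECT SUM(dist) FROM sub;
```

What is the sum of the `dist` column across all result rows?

4

Base: (n30, dist=0).
Iteration 1: edges from {n30} -> (n23, dist=1), (n38, dist=1).
Iteration 2: edges from {n23,n38} -> (n24, dist=2).
Iteration 3: no outgoing edges from {n24}; recursion stops.
SUM(dist) = 0 + 1 + 1 + 2 = 4.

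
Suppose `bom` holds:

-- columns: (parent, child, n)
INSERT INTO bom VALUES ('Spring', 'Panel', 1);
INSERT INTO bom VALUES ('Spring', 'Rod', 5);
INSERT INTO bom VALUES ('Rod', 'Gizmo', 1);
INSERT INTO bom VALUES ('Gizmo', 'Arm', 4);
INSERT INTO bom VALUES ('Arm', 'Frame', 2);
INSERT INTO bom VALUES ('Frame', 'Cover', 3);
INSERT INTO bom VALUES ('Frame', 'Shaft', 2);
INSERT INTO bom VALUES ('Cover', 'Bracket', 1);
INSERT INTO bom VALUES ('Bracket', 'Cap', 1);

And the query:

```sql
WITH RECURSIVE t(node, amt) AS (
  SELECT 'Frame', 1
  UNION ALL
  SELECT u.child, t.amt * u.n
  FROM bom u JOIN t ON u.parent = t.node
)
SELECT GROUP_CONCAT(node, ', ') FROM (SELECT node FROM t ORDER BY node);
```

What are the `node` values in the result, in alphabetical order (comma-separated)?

Base: (Frame, amt=1).
Iteration 1: components of {Frame} -> Cover = 1*3 = 3, Shaft = 1*2 = 2.
Iteration 2: components of {Cover,Shaft} -> Bracket = 3*1 = 3.
Iteration 3: components of {Bracket} -> Cap = 3*1 = 3.
Iteration 4: no further components; recursion stops.

Bracket, Cap, Cover, Frame, Shaft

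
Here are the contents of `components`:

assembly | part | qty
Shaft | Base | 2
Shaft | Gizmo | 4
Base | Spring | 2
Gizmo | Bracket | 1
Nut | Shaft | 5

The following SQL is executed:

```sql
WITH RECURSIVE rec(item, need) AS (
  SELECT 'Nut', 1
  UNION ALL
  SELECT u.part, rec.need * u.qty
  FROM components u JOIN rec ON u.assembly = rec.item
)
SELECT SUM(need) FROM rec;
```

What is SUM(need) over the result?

Base: (Nut, need=1).
Iteration 1: components of {Nut} -> Shaft = 1*5 = 5.
Iteration 2: components of {Shaft} -> Base = 5*2 = 10, Gizmo = 5*4 = 20.
Iteration 3: components of {Base,Gizmo} -> Bracket = 20*1 = 20, Spring = 10*2 = 20.
Iteration 4: no further components; recursion stops.
SUM(need) = 1 + 5 + 20 + 10 + 20 + 20 = 76.

76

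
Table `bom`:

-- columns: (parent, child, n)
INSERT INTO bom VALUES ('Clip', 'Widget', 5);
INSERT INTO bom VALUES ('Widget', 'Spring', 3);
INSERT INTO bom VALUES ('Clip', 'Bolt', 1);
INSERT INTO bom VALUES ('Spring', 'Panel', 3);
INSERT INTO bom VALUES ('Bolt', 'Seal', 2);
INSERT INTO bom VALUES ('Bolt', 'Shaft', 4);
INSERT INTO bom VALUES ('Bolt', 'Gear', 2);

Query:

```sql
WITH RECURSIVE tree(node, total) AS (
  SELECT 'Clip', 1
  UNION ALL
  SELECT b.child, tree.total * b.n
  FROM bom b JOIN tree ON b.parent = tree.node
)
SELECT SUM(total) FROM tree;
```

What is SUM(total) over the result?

75

Base: (Clip, total=1).
Iteration 1: components of {Clip} -> Bolt = 1*1 = 1, Widget = 1*5 = 5.
Iteration 2: components of {Bolt,Widget} -> Gear = 1*2 = 2, Seal = 1*2 = 2, Shaft = 1*4 = 4, Spring = 5*3 = 15.
Iteration 3: components of {Gear,Seal,Shaft,Spring} -> Panel = 15*3 = 45.
Iteration 4: no further components; recursion stops.
SUM(total) = 1 + 5 + 1 + 15 + 2 + 4 + 2 + 45 = 75.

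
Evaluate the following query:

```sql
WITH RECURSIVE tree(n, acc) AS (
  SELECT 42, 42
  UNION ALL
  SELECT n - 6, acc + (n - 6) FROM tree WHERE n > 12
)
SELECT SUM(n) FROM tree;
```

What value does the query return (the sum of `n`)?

Base: n=42, acc=42.
Iteration 1: 42 > 12 holds -> n = 42 - 6 = 36, acc = 42 + 36 = 78.
Iteration 2: 36 > 12 holds -> n = 36 - 6 = 30, acc = 78 + 30 = 108.
Iteration 3: 30 > 12 holds -> n = 30 - 6 = 24, acc = 108 + 24 = 132.
Iteration 4: 24 > 12 holds -> n = 24 - 6 = 18, acc = 132 + 18 = 150.
Iteration 5: 18 > 12 holds -> n = 18 - 6 = 12, acc = 150 + 12 = 162.
Iteration 6: 12 > 12 fails; recursion stops.
SUM(n) = 42 + 36 + 30 + 24 + 18 + 12 = 162.

162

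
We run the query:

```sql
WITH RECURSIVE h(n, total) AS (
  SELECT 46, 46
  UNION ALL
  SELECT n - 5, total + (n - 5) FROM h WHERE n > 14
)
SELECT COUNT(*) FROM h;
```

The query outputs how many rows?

8

Base: n=46, total=46.
Iteration 1: 46 > 14 holds -> n = 46 - 5 = 41, total = 46 + 41 = 87.
Iteration 2: 41 > 14 holds -> n = 41 - 5 = 36, total = 87 + 36 = 123.
Iteration 3: 36 > 14 holds -> n = 36 - 5 = 31, total = 123 + 31 = 154.
Iteration 4: 31 > 14 holds -> n = 31 - 5 = 26, total = 154 + 26 = 180.
Iteration 5: 26 > 14 holds -> n = 26 - 5 = 21, total = 180 + 21 = 201.
Iteration 6: 21 > 14 holds -> n = 21 - 5 = 16, total = 201 + 16 = 217.
Iteration 7: 16 > 14 holds -> n = 16 - 5 = 11, total = 217 + 11 = 228.
Iteration 8: 11 > 14 fails; recursion stops.
Total rows emitted: 8.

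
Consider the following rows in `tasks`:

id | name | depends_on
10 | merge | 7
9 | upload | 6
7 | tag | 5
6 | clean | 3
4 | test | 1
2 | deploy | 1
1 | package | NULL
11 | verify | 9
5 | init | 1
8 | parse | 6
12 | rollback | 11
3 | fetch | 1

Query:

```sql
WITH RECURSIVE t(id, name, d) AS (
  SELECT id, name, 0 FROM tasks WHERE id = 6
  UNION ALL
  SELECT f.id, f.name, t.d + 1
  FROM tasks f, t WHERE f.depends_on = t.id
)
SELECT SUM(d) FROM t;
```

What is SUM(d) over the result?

7

Base: id=6 (clean) at d 0.
Iteration 1: rows with depends_on in {6} -> parse (id 8, d 1), upload (id 9, d 1).
Iteration 2: rows with depends_on in {8,9} -> verify (id 11, d 2).
Iteration 3: rows with depends_on in {11} -> rollback (id 12, d 3).
Iteration 4: no rows with depends_on in {12}; recursion stops.
SUM(d) = 0 + 1 + 1 + 2 + 3 = 7.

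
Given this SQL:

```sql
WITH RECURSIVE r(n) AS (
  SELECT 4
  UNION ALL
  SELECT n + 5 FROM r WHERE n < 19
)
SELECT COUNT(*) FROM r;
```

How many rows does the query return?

4

Base: n=4.
Iteration 1: 4 < 19 holds -> n = 4 + 5 = 9.
Iteration 2: 9 < 19 holds -> n = 9 + 5 = 14.
Iteration 3: 14 < 19 holds -> n = 14 + 5 = 19.
Iteration 4: 19 < 19 fails; recursion stops.
Total rows emitted: 4.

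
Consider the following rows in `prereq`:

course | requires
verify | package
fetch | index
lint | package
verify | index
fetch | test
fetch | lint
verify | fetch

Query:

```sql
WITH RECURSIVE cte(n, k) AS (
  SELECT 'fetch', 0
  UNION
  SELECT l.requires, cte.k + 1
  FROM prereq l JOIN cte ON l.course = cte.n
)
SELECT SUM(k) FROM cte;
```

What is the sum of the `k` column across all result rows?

Base: (fetch, k=0).
Iteration 1: edges from {fetch} -> (index, k=1), (lint, k=1), (test, k=1).
Iteration 2: edges from {index,lint,test} -> (package, k=2).
Iteration 3: no outgoing edges from {package}; recursion stops.
SUM(k) = 0 + 1 + 1 + 1 + 2 = 5.

5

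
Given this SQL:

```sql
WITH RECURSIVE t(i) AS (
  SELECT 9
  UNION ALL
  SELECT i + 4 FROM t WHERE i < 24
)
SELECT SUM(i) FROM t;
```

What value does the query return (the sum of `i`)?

85

Base: i=9.
Iteration 1: 9 < 24 holds -> i = 9 + 4 = 13.
Iteration 2: 13 < 24 holds -> i = 13 + 4 = 17.
Iteration 3: 17 < 24 holds -> i = 17 + 4 = 21.
Iteration 4: 21 < 24 holds -> i = 21 + 4 = 25.
Iteration 5: 25 < 24 fails; recursion stops.
SUM(i) = 9 + 13 + 17 + 21 + 25 = 85.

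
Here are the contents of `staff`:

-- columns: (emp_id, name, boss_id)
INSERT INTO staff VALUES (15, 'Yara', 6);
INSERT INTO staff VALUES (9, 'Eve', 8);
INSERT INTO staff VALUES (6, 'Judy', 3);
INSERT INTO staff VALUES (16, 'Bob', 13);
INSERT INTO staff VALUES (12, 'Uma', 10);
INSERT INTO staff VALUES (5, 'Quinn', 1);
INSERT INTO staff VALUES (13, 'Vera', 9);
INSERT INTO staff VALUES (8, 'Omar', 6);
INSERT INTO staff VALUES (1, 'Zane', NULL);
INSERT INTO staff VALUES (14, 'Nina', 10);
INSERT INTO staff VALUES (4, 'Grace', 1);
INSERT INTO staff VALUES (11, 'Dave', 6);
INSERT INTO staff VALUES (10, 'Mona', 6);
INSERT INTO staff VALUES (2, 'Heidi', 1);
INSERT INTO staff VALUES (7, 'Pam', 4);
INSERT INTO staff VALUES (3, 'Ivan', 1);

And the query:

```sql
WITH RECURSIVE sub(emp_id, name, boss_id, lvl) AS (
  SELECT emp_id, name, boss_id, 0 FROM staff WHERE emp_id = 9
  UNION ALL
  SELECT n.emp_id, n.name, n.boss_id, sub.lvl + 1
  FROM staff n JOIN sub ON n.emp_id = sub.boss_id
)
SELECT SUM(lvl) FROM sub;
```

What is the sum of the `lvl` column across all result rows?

Base: emp_id=9 (Eve), boss_id=8, lvl 0.
Iteration 1: join on emp_id=8 -> Omar (id 8, boss_id=6, lvl 1).
Iteration 2: join on emp_id=6 -> Judy (id 6, boss_id=3, lvl 2).
Iteration 3: join on emp_id=3 -> Ivan (id 3, boss_id=1, lvl 3).
Iteration 4: join on emp_id=1 -> Zane (id 1, boss_id=NULL, lvl 4).
Iteration 5: boss_id is NULL; no match; recursion stops.
SUM(lvl) = 0 + 1 + 2 + 3 + 4 = 10.

10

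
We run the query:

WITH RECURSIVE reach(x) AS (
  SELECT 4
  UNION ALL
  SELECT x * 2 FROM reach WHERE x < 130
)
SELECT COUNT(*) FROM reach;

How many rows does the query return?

Base: x=4.
Iteration 1: 4 < 130 holds -> x = 4 * 2 = 8.
Iteration 2: 8 < 130 holds -> x = 8 * 2 = 16.
Iteration 3: 16 < 130 holds -> x = 16 * 2 = 32.
Iteration 4: 32 < 130 holds -> x = 32 * 2 = 64.
Iteration 5: 64 < 130 holds -> x = 64 * 2 = 128.
Iteration 6: 128 < 130 holds -> x = 128 * 2 = 256.
Iteration 7: 256 < 130 fails; recursion stops.
Total rows emitted: 7.

7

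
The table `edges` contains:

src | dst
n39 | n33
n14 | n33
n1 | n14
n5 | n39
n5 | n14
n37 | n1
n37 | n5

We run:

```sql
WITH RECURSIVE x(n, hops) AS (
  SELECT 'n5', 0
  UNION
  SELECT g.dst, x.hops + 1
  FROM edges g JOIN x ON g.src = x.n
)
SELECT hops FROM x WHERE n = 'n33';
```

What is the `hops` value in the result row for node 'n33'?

2

Base: (n5, hops=0).
Iteration 1: edges from {n5} -> (n14, hops=1), (n39, hops=1).
Iteration 2: edges from {n14,n39} -> (n33, hops=2). [UNION drops 1 duplicate row(s)]
Iteration 3: no outgoing edges from {n33}; recursion stops.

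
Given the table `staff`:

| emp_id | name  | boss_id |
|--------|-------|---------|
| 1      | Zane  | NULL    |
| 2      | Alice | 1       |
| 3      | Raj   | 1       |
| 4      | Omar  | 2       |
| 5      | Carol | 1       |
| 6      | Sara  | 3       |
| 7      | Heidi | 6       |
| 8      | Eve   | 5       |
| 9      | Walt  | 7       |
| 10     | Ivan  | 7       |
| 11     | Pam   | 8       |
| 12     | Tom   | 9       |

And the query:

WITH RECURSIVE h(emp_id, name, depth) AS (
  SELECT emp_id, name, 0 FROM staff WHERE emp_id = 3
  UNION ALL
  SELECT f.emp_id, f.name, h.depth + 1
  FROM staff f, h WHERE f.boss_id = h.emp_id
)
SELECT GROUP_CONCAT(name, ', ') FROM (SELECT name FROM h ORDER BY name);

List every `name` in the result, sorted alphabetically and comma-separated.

Heidi, Ivan, Raj, Sara, Tom, Walt

Base: emp_id=3 (Raj) at depth 0.
Iteration 1: rows with boss_id in {3} -> Sara (id 6, depth 1).
Iteration 2: rows with boss_id in {6} -> Heidi (id 7, depth 2).
Iteration 3: rows with boss_id in {7} -> Walt (id 9, depth 3), Ivan (id 10, depth 3).
Iteration 4: rows with boss_id in {9,10} -> Tom (id 12, depth 4).
Iteration 5: no rows with boss_id in {12}; recursion stops.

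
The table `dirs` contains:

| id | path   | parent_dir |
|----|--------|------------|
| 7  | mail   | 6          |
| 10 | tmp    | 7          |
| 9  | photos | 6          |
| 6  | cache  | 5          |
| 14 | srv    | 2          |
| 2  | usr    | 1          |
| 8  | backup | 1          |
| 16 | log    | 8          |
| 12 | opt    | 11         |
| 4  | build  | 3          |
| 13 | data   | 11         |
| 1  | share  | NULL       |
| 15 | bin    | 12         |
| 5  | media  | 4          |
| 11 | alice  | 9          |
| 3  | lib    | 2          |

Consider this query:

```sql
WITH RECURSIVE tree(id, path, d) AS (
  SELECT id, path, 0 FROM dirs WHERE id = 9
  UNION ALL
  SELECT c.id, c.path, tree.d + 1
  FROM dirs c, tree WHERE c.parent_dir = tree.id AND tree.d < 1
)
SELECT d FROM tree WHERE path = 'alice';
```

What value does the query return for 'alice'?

1

Base: id=9 (photos) at d 0.
Iteration 1: rows with parent_dir in {9} -> alice (id 11, d 1).
Iteration 2: d < 1 fails for all current rows; recursion stops.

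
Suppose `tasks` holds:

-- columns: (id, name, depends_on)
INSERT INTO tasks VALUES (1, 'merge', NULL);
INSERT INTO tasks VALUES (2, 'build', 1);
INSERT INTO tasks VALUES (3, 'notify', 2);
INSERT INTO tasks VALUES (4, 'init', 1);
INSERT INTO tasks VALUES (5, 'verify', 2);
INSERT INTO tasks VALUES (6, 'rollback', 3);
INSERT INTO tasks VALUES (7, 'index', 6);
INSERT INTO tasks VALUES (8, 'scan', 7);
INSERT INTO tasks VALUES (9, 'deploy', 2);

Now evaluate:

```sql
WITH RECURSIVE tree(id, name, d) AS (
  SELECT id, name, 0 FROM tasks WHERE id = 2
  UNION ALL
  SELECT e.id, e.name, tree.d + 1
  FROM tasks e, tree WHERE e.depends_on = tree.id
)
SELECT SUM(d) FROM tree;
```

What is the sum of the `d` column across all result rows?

12

Base: id=2 (build) at d 0.
Iteration 1: rows with depends_on in {2} -> notify (id 3, d 1), verify (id 5, d 1), deploy (id 9, d 1).
Iteration 2: rows with depends_on in {3,5,9} -> rollback (id 6, d 2).
Iteration 3: rows with depends_on in {6} -> index (id 7, d 3).
Iteration 4: rows with depends_on in {7} -> scan (id 8, d 4).
Iteration 5: no rows with depends_on in {8}; recursion stops.
SUM(d) = 0 + 1 + 1 + 1 + 2 + 3 + 4 = 12.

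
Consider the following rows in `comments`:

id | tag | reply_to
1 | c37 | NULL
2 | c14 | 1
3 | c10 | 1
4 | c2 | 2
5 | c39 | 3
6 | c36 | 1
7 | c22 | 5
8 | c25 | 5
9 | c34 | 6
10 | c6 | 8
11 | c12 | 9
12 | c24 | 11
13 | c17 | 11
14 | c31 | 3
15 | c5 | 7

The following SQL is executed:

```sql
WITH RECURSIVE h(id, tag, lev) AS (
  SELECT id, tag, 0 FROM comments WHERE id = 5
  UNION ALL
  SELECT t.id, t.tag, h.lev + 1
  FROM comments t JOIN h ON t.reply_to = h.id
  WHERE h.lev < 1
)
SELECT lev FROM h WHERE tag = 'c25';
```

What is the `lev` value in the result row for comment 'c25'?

1

Base: id=5 (c39) at lev 0.
Iteration 1: rows with reply_to in {5} -> c22 (id 7, lev 1), c25 (id 8, lev 1).
Iteration 2: lev < 1 fails for all current rows; recursion stops.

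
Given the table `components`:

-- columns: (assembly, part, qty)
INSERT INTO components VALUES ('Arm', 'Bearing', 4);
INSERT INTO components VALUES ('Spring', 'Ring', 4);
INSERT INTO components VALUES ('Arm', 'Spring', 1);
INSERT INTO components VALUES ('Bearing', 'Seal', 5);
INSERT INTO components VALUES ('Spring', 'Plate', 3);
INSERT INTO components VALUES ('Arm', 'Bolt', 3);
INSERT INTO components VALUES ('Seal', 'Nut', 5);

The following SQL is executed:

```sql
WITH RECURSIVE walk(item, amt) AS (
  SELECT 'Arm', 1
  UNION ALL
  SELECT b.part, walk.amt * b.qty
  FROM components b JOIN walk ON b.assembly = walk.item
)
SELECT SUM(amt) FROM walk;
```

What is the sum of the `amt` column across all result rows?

Base: (Arm, amt=1).
Iteration 1: components of {Arm} -> Bearing = 1*4 = 4, Bolt = 1*3 = 3, Spring = 1*1 = 1.
Iteration 2: components of {Bearing,Bolt,Spring} -> Plate = 1*3 = 3, Ring = 1*4 = 4, Seal = 4*5 = 20.
Iteration 3: components of {Plate,Ring,Seal} -> Nut = 20*5 = 100.
Iteration 4: no further components; recursion stops.
SUM(amt) = 1 + 1 + 3 + 4 + 3 + 4 + 20 + 100 = 136.

136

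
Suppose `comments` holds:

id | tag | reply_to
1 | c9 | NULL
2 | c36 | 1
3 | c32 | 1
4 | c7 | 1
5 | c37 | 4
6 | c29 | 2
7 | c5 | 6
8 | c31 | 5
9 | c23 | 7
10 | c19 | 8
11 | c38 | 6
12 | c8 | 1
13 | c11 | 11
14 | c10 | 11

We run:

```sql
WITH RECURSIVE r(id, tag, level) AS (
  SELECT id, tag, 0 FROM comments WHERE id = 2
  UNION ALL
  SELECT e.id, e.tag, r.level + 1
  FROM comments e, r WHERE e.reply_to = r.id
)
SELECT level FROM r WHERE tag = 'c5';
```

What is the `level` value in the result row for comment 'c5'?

Base: id=2 (c36) at level 0.
Iteration 1: rows with reply_to in {2} -> c29 (id 6, level 1).
Iteration 2: rows with reply_to in {6} -> c5 (id 7, level 2), c38 (id 11, level 2).
Iteration 3: rows with reply_to in {7,11} -> c23 (id 9, level 3), c11 (id 13, level 3), c10 (id 14, level 3).
Iteration 4: no rows with reply_to in {9,13,14}; recursion stops.

2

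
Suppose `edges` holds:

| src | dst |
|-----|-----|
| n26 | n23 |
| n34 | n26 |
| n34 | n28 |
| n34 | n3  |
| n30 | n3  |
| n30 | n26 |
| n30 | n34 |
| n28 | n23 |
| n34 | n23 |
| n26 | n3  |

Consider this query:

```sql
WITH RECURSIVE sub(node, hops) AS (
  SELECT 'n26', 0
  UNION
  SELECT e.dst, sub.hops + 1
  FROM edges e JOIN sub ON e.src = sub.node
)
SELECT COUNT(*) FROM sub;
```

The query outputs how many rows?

3

Base: (n26, hops=0).
Iteration 1: edges from {n26} -> (n23, hops=1), (n3, hops=1).
Iteration 2: no outgoing edges from {n23,n3}; recursion stops.
Total rows emitted: 3.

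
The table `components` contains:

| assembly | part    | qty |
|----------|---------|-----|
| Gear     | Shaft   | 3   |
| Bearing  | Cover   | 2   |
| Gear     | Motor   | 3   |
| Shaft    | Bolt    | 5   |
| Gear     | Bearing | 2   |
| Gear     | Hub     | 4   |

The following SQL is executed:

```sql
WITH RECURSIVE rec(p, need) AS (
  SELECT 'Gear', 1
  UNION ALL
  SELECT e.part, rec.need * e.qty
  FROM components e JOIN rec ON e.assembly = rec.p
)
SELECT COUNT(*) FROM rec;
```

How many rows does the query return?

Base: (Gear, need=1).
Iteration 1: components of {Gear} -> Bearing = 1*2 = 2, Hub = 1*4 = 4, Motor = 1*3 = 3, Shaft = 1*3 = 3.
Iteration 2: components of {Bearing,Hub,Motor,Shaft} -> Bolt = 3*5 = 15, Cover = 2*2 = 4.
Iteration 3: no further components; recursion stops.
Total rows emitted: 7.

7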